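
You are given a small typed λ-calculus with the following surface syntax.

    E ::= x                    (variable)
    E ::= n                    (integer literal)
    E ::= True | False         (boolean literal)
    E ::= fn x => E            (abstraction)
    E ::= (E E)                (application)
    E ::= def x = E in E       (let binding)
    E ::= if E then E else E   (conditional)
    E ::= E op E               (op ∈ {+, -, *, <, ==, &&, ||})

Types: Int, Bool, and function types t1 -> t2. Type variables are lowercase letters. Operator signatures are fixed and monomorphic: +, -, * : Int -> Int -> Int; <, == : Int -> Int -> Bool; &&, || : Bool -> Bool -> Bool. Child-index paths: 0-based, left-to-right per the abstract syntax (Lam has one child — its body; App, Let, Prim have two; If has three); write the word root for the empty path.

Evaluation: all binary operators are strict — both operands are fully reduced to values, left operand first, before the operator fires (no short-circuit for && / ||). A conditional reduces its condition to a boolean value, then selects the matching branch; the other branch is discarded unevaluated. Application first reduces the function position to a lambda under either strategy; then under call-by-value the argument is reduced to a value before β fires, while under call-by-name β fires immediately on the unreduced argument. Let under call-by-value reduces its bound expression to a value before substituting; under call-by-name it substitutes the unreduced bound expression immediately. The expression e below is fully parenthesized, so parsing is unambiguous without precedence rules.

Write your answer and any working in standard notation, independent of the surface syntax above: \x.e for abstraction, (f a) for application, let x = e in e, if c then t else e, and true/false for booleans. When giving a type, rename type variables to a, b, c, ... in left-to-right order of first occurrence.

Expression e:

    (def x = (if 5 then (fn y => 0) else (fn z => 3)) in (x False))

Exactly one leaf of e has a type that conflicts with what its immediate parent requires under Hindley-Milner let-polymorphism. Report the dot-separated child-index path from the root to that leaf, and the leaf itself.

Trace:
  unify Int ~ Bool
  FAIL: mismatch Int ~ Bool

Answer: 0.0 : 5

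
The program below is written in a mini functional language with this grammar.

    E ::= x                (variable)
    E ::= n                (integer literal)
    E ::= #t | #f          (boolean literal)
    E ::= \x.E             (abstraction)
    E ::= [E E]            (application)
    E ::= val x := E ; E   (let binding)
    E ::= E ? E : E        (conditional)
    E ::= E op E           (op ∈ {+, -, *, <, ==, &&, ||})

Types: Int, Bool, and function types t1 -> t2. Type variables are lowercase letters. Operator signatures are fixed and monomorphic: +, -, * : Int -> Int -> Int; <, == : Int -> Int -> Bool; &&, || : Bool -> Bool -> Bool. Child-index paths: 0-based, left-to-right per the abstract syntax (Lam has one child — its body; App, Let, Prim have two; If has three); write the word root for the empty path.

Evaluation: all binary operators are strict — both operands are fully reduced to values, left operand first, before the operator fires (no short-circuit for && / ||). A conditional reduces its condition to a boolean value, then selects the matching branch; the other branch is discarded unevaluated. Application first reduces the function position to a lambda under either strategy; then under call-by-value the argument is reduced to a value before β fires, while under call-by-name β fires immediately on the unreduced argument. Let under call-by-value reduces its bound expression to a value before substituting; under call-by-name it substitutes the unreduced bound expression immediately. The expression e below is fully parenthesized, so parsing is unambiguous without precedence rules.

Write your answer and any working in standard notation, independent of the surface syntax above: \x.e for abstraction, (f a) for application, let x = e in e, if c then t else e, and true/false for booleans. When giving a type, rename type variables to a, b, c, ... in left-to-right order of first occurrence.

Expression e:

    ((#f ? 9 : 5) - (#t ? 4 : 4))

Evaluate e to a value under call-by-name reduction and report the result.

Derivation:
step 0: ((if false then 9 else 5) - (if true then 4 else 4))
step 1: [if@0] (5 - (if true then 4 else 4))
step 2: [if@1] (5 - 4)
step 3: [delta@root] 1

Answer: 1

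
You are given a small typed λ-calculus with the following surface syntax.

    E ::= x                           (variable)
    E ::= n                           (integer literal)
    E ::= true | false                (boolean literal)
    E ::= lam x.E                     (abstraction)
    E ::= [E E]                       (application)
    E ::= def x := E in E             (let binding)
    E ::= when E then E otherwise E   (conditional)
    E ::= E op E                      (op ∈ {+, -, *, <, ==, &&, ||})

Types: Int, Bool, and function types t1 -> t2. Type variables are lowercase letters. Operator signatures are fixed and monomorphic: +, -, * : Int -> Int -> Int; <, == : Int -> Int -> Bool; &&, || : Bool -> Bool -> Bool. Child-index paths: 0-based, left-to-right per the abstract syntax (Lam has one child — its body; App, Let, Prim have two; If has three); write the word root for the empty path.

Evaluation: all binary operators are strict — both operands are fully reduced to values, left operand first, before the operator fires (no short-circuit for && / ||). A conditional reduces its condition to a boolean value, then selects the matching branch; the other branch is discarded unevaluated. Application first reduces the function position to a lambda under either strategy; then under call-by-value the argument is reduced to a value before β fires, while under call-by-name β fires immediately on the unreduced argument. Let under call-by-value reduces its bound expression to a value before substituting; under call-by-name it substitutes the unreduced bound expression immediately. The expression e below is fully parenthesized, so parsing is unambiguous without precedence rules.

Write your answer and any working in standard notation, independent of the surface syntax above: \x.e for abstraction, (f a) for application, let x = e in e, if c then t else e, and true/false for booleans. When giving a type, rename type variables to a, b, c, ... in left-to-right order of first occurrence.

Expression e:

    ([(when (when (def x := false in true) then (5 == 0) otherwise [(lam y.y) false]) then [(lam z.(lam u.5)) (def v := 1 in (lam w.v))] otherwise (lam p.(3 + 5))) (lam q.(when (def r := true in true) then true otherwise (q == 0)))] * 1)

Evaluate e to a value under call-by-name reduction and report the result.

Answer: 8

Trace:
step 0: (((if (if (let x = false in true) then (5 == 0) else ((\y.y) false)) then ((\z.(\u.5)) (let v = 1 in (\w.v))) else (\p.(3 + 5))) (\q.(if (let r = true in true) then true else (q == 0)))) * 1)
step 1: [let@0.0.0.0] (((if (if true then (5 == 0) else ((\y.y) false)) then ((\z.(\u.5)) (let v = 1 in (\w.v))) else (\p.(3 + 5))) (\q.(if (let r = true in true) then true else (q == 0)))) * 1)
step 2: [if@0.0.0] (((if (5 == 0) then ((\z.(\u.5)) (let v = 1 in (\w.v))) else (\p.(3 + 5))) (\q.(if (let r = true in true) then true else (q == 0)))) * 1)
step 3: [delta@0.0.0] (((if false then ((\z.(\u.5)) (let v = 1 in (\w.v))) else (\p.(3 + 5))) (\q.(if (let r = true in true) then true else (q == 0)))) * 1)
step 4: [if@0.0] (((\p.(3 + 5)) (\q.(if (let r = true in true) then true else (q == 0)))) * 1)
step 5: [beta@0] ((3 + 5) * 1)
step 6: [delta@0] (8 * 1)
step 7: [delta@root] 8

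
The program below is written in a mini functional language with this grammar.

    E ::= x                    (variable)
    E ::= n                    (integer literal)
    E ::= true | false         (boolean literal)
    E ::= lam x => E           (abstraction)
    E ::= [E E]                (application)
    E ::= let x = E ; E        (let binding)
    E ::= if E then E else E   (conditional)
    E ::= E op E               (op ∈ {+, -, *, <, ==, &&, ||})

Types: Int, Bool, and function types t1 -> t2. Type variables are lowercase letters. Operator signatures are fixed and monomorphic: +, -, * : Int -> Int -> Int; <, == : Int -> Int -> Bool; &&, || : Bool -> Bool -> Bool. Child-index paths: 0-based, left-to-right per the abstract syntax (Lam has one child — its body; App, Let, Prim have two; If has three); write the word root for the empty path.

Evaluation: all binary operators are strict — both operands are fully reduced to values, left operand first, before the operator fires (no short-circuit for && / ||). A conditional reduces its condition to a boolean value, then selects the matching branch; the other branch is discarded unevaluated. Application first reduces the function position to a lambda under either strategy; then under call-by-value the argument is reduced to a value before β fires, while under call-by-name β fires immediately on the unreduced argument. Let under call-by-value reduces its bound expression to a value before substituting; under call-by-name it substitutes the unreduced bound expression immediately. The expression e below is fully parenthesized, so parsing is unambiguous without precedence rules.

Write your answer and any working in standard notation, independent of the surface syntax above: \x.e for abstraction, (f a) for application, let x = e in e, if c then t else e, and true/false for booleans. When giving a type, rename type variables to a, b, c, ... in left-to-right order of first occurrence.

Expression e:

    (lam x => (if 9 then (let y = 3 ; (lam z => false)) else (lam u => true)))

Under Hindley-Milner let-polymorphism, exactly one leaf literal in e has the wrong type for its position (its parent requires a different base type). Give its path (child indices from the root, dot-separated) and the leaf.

Derivation:
  unify Int ~ Bool
  FAIL: mismatch Int ~ Bool

Answer: 0.0 : 9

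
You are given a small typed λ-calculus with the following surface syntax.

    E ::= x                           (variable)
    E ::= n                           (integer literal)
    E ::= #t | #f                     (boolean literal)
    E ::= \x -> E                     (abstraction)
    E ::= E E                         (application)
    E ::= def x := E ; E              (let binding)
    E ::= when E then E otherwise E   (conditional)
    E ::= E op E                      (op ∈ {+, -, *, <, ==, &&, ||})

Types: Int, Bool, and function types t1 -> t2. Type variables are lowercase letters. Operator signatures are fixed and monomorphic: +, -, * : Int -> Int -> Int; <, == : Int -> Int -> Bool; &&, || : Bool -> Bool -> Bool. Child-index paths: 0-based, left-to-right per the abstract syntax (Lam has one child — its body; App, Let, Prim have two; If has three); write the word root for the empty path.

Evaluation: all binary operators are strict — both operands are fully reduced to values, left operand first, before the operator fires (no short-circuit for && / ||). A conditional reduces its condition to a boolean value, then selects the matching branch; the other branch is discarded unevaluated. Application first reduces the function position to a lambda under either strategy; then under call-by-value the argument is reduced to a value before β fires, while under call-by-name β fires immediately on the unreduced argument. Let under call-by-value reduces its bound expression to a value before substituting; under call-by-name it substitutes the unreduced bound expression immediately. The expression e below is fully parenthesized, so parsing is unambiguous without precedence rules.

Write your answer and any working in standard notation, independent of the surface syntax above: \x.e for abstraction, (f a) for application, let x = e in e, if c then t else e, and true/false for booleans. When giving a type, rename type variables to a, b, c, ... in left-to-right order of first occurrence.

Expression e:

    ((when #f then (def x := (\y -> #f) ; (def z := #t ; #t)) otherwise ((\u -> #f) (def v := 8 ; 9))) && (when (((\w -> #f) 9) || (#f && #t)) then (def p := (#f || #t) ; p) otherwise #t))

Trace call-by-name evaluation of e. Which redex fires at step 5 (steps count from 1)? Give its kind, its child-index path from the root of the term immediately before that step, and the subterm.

Working:
step 0: ((if false then (let x = (\y.false) in (let z = true in true)) else ((\u.false) (let v = 8 in 9))) && (if (((\w.false) 9) || (false && true)) then (let p = (false || true) in p) else true))
step 1: [if@0] (((\u.false) (let v = 8 in 9)) && (if (((\w.false) 9) || (false && true)) then (let p = (false || true) in p) else true))
step 2: [beta@0] (false && (if (((\w.false) 9) || (false && true)) then (let p = (false || true) in p) else true))
step 3: [beta@1.0.0] (false && (if (false || (false && true)) then (let p = (false || true) in p) else true))
step 4: [delta@1.0.1] (false && (if (false || false) then (let p = (false || true) in p) else true))
step 5: [delta@1.0] (false && (if false then (let p = (false || true) in p) else true))

Answer: delta at 1.0 : (false || false)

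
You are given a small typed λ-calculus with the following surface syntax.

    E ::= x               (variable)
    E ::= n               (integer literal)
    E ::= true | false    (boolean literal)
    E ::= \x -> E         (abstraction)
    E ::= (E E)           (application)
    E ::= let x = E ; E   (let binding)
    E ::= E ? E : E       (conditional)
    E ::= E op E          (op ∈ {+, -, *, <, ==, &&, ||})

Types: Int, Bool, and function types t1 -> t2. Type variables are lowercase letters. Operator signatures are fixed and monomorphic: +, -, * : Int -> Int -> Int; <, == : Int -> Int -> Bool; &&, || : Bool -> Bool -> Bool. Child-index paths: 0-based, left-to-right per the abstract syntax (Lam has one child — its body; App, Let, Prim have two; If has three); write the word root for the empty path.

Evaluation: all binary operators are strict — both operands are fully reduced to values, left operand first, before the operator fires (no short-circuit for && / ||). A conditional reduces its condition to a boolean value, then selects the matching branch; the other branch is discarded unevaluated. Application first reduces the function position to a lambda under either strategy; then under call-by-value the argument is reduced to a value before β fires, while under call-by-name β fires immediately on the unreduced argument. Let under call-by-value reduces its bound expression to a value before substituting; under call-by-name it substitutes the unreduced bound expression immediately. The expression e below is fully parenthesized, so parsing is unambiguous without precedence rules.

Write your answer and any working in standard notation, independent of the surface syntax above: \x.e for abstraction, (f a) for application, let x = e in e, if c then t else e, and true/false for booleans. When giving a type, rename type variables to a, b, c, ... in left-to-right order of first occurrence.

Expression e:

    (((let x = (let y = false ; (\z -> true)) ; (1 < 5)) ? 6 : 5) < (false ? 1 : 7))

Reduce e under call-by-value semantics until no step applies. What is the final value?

Working:
step 0: ((if (let x = (let y = false in (\z.true)) in (1 < 5)) then 6 else 5) < (if false then 1 else 7))
step 1: [let@0.0.0] ((if (let x = (\z.true) in (1 < 5)) then 6 else 5) < (if false then 1 else 7))
step 2: [let@0.0] ((if (1 < 5) then 6 else 5) < (if false then 1 else 7))
step 3: [delta@0.0] ((if true then 6 else 5) < (if false then 1 else 7))
step 4: [if@0] (6 < (if false then 1 else 7))
step 5: [if@1] (6 < 7)
step 6: [delta@root] true

Answer: true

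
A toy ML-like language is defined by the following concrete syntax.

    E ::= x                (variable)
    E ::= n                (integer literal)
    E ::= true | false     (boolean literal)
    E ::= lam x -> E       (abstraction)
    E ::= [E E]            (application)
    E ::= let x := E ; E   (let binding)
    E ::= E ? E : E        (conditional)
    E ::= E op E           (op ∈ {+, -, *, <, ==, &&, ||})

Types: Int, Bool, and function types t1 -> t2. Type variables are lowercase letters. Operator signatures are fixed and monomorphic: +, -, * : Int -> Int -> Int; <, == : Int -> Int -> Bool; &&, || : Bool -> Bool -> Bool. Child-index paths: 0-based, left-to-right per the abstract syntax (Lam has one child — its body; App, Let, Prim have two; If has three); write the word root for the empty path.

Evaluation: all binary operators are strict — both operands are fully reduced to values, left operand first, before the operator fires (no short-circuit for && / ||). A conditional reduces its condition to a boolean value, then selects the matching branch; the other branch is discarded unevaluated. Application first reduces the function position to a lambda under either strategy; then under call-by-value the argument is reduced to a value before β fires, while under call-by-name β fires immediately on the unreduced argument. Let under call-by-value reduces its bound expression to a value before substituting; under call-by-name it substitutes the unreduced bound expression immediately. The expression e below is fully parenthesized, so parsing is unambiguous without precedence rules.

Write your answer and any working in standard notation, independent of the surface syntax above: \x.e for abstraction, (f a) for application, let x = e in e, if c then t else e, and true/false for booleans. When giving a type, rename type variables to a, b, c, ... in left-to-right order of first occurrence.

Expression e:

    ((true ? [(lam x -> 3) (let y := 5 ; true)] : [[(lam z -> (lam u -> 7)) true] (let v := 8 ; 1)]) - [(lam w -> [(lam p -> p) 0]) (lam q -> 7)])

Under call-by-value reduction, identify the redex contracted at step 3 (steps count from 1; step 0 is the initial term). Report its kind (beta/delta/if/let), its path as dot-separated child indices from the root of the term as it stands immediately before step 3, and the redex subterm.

Working:
step 0: ((if true then ((\x.3) (let y = 5 in true)) else (((\z.(\u.7)) true) (let v = 8 in 1))) - ((\w.((\p.p) 0)) (\q.7)))
step 1: [if@0] (((\x.3) (let y = 5 in true)) - ((\w.((\p.p) 0)) (\q.7)))
step 2: [let@0.1] (((\x.3) true) - ((\w.((\p.p) 0)) (\q.7)))
step 3: [beta@0] (3 - ((\w.((\p.p) 0)) (\q.7)))

Answer: beta at 0 : ((\x.3) true)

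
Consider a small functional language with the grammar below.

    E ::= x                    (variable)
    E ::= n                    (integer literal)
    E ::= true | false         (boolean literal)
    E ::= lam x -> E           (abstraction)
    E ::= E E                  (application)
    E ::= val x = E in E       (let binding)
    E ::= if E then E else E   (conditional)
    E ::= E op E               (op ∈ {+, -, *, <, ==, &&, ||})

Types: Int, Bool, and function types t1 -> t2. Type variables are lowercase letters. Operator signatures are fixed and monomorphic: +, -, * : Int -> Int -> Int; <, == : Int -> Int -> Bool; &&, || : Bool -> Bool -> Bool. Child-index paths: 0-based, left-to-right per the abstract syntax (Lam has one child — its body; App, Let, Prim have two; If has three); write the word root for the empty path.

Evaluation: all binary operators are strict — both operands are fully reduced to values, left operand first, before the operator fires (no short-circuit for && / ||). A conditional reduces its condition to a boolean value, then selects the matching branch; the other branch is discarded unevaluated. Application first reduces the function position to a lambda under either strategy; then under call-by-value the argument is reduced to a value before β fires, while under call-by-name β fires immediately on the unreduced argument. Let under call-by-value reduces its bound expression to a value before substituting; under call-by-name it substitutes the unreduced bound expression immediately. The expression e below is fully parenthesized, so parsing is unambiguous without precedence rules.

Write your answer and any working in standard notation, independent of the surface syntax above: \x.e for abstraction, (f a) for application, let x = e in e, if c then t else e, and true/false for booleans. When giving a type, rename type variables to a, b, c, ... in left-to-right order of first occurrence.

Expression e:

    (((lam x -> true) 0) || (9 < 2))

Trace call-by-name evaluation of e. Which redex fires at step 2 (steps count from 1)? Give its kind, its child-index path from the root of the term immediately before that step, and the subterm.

Derivation:
step 0: (((\x.true) 0) || (9 < 2))
step 1: [beta@0] (true || (9 < 2))
step 2: [delta@1] (true || false)

Answer: delta at 1 : (9 < 2)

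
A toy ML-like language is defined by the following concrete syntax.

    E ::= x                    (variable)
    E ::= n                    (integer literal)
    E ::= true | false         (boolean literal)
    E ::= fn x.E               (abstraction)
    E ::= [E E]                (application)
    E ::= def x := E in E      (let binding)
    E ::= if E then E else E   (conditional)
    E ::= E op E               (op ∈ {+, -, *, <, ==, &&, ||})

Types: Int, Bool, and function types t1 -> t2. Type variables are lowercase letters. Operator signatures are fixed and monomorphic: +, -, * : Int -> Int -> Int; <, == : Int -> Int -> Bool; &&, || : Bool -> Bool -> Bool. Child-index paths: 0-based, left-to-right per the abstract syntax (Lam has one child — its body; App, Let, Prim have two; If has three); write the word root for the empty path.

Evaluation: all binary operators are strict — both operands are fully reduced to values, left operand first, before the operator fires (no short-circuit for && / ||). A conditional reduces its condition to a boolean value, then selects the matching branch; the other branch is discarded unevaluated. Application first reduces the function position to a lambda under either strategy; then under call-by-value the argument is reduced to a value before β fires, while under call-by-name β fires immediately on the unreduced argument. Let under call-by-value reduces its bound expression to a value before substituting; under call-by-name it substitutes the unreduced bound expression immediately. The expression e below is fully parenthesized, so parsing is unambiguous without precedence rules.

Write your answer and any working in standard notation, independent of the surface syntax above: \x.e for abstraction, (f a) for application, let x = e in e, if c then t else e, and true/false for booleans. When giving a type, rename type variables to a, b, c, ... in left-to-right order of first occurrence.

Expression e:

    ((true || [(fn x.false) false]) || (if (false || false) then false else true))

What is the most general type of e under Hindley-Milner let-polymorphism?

Answer: Bool

Trace:
  unify Bool ~ Bool
\x._ : a -> Bool
  unify a -> Bool ~ Bool -> b
  unify a ~ Bool
  unify Bool ~ b
_ _ : Bool
  unify Bool ~ Bool
  unify Bool ~ Bool
  unify Bool ~ Bool
  unify Bool ~ Bool
  unify Bool ~ Bool
  unify Bool ~ Bool
  unify Bool ~ Bool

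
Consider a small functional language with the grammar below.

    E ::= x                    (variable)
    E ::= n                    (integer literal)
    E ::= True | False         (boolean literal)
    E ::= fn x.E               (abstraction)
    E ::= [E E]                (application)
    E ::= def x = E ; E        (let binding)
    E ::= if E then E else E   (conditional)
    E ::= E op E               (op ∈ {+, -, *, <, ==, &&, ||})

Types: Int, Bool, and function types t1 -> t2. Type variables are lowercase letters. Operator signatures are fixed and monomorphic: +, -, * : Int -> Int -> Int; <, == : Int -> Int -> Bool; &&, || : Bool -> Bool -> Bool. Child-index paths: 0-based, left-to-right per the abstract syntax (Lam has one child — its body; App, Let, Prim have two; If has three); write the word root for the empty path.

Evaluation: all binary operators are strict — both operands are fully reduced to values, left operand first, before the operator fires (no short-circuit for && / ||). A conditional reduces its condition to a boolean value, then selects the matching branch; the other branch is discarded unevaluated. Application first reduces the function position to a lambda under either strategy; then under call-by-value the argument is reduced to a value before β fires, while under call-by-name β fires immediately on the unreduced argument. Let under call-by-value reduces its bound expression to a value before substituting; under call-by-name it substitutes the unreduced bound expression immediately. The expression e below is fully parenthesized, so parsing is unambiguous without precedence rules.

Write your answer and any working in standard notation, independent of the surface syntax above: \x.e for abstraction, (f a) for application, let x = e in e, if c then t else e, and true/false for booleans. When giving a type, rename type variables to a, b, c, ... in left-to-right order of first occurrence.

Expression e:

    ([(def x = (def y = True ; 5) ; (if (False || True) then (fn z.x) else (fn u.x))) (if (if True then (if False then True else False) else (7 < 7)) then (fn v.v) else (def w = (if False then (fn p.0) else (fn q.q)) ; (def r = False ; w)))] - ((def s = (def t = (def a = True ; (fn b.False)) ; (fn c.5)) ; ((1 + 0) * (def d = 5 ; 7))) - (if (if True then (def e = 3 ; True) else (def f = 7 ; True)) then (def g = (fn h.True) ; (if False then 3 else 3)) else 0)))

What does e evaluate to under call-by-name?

Trace:
step 0: (((let x = (let y = true in 5) in (if (false || true) then (\z.x) else (\u.x))) (if (if true then (if false then true else false) else (7 < 7)) then (\v.v) else (let w = (if false then (\p.0) else (\q.q)) in (let r = false in w)))) - ((let s = (let t = (let a = true in (\b.false)) in (\c.5)) in ((1 + 0) * (let d = 5 in 7))) - (if (if true then (let e = 3 in true) else (let f = 7 in true)) then (let g = (\h.true) in (if false then 3 else 3)) else 0)))
step 1: [let@0.0] (((if (false || true) then (\z.(let y = true in 5)) else (\u.(let y = true in 5))) (if (if true then (if false then true else false) else (7 < 7)) then (\v.v) else (let w = (if false then (\p.0) else (\q.q)) in (let r = false in w)))) - ((let s = (let t = (let a = true in (\b.false)) in (\c.5)) in ((1 + 0) * (let d = 5 in 7))) - (if (if true then (let e = 3 in true) else (let f = 7 in true)) then (let g = (\h.true) in (if false then 3 else 3)) else 0)))
step 2: [delta@0.0.0] (((if true then (\z.(let y = true in 5)) else (\u.(let y = true in 5))) (if (if true then (if false then true else false) else (7 < 7)) then (\v.v) else (let w = (if false then (\p.0) else (\q.q)) in (let r = false in w)))) - ((let s = (let t = (let a = true in (\b.false)) in (\c.5)) in ((1 + 0) * (let d = 5 in 7))) - (if (if true then (let e = 3 in true) else (let f = 7 in true)) then (let g = (\h.true) in (if false then 3 else 3)) else 0)))
step 3: [if@0.0] (((\z.(let y = true in 5)) (if (if true then (if false then true else false) else (7 < 7)) then (\v.v) else (let w = (if false then (\p.0) else (\q.q)) in (let r = false in w)))) - ((let s = (let t = (let a = true in (\b.false)) in (\c.5)) in ((1 + 0) * (let d = 5 in 7))) - (if (if true then (let e = 3 in true) else (let f = 7 in true)) then (let g = (\h.true) in (if false then 3 else 3)) else 0)))
step 4: [beta@0] ((let y = true in 5) - ((let s = (let t = (let a = true in (\b.false)) in (\c.5)) in ((1 + 0) * (let d = 5 in 7))) - (if (if true then (let e = 3 in true) else (let f = 7 in true)) then (let g = (\h.true) in (if false then 3 else 3)) else 0)))
step 5: [let@0] (5 - ((let s = (let t = (let a = true in (\b.false)) in (\c.5)) in ((1 + 0) * (let d = 5 in 7))) - (if (if true then (let e = 3 in true) else (let f = 7 in true)) then (let g = (\h.true) in (if false then 3 else 3)) else 0)))
step 6: [let@1.0] (5 - (((1 + 0) * (let d = 5 in 7)) - (if (if true then (let e = 3 in true) else (let f = 7 in true)) then (let g = (\h.true) in (if false then 3 else 3)) else 0)))
step 7: [delta@1.0.0] (5 - ((1 * (let d = 5 in 7)) - (if (if true then (let e = 3 in true) else (let f = 7 in true)) then (let g = (\h.true) in (if false then 3 else 3)) else 0)))
step 8: [let@1.0.1] (5 - ((1 * 7) - (if (if true then (let e = 3 in true) else (let f = 7 in true)) then (let g = (\h.true) in (if false then 3 else 3)) else 0)))
step 9: [delta@1.0] (5 - (7 - (if (if true then (let e = 3 in true) else (let f = 7 in true)) then (let g = (\h.true) in (if false then 3 else 3)) else 0)))
step 10: [if@1.1.0] (5 - (7 - (if (let e = 3 in true) then (let g = (\h.true) in (if false then 3 else 3)) else 0)))
step 11: [let@1.1.0] (5 - (7 - (if true then (let g = (\h.true) in (if false then 3 else 3)) else 0)))
step 12: [if@1.1] (5 - (7 - (let g = (\h.true) in (if false then 3 else 3))))
step 13: [let@1.1] (5 - (7 - (if false then 3 else 3)))
step 14: [if@1.1] (5 - (7 - 3))
step 15: [delta@1] (5 - 4)
step 16: [delta@root] 1

Answer: 1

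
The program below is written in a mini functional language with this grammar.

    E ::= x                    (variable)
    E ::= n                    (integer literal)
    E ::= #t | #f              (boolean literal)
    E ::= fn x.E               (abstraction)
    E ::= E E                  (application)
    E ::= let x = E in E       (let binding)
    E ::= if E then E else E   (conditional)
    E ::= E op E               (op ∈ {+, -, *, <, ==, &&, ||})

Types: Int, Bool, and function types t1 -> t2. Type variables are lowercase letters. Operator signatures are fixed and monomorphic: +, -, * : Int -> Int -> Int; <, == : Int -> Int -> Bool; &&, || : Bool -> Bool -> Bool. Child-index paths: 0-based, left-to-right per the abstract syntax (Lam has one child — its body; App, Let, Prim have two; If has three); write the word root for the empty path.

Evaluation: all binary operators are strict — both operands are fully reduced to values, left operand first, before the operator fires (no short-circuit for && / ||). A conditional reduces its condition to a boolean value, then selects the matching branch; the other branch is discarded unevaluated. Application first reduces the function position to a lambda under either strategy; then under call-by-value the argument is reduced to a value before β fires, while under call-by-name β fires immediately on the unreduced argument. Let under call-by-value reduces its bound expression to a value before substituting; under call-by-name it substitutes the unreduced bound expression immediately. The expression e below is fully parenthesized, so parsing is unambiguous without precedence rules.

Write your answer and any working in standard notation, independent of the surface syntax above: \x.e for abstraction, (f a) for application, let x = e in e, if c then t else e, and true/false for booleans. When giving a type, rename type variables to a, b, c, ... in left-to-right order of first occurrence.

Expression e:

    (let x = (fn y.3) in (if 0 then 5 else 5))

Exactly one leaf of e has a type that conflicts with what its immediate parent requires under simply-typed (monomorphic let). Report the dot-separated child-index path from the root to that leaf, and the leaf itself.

Trace:
\y._ : a -> Int
let x : a -> Int
  unify Int ~ Bool
  FAIL: mismatch Int ~ Bool

Answer: 1.0 : 0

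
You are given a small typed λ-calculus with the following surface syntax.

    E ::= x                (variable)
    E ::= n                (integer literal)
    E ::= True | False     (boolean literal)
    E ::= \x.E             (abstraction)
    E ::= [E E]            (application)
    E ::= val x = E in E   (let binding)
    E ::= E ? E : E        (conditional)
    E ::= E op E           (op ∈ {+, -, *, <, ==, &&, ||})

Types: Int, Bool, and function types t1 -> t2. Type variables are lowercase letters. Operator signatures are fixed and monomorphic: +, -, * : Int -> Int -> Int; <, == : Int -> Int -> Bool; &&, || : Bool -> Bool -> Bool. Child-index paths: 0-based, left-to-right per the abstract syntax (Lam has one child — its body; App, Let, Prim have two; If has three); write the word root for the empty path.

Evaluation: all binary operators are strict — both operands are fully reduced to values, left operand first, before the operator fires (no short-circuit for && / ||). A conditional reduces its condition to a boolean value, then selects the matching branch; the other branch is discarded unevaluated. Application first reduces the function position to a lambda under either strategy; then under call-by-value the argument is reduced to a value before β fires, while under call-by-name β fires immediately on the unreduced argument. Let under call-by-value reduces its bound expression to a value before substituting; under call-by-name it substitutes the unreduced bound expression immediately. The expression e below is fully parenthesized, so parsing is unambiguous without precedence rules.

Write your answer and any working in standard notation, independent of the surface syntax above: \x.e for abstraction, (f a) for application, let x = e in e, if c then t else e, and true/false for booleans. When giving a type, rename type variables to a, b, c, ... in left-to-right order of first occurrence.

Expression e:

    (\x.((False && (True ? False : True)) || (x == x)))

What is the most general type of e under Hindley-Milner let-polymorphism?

Derivation:
  unify Bool ~ Bool
  unify Bool ~ Bool
  unify Bool ~ Bool
  unify Bool ~ Bool
  unify Bool ~ Bool
x : a
  unify a ~ Int
x : Int
  unify Int ~ Int
  unify Bool ~ Bool
\x._ : Int -> Bool

Answer: Int -> Bool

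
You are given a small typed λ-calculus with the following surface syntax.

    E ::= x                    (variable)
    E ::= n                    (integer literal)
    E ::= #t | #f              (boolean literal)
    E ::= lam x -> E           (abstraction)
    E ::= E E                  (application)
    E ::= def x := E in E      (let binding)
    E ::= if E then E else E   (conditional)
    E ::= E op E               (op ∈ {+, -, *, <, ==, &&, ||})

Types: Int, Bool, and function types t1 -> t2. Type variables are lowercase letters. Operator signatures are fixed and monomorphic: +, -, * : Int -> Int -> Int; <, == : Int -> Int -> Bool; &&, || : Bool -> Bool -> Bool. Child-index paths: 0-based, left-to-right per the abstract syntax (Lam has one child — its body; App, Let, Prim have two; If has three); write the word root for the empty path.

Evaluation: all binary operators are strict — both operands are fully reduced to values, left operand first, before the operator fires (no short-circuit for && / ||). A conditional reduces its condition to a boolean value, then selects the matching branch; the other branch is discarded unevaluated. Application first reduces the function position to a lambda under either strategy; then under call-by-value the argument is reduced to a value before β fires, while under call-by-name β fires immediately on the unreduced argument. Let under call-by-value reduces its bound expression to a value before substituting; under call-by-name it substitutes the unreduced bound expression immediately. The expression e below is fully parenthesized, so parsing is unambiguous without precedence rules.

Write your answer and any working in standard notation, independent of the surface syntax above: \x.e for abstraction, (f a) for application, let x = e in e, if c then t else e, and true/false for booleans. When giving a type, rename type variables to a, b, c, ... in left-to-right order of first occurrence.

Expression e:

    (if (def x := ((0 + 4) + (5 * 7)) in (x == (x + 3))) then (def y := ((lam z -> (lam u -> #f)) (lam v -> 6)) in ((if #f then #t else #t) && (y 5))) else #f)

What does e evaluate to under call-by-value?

Answer: false

Working:
step 0: (if (let x = ((0 + 4) + (5 * 7)) in (x == (x + 3))) then (let y = ((\z.(\u.false)) (\v.6)) in ((if false then true else true) && (y 5))) else false)
step 1: [delta@0.0.0] (if (let x = (4 + (5 * 7)) in (x == (x + 3))) then (let y = ((\z.(\u.false)) (\v.6)) in ((if false then true else true) && (y 5))) else false)
step 2: [delta@0.0.1] (if (let x = (4 + 35) in (x == (x + 3))) then (let y = ((\z.(\u.false)) (\v.6)) in ((if false then true else true) && (y 5))) else false)
step 3: [delta@0.0] (if (let x = 39 in (x == (x + 3))) then (let y = ((\z.(\u.false)) (\v.6)) in ((if false then true else true) && (y 5))) else false)
step 4: [let@0] (if (39 == (39 + 3)) then (let y = ((\z.(\u.false)) (\v.6)) in ((if false then true else true) && (y 5))) else false)
step 5: [delta@0.1] (if (39 == 42) then (let y = ((\z.(\u.false)) (\v.6)) in ((if false then true else true) && (y 5))) else false)
step 6: [delta@0] (if false then (let y = ((\z.(\u.false)) (\v.6)) in ((if false then true else true) && (y 5))) else false)
step 7: [if@root] false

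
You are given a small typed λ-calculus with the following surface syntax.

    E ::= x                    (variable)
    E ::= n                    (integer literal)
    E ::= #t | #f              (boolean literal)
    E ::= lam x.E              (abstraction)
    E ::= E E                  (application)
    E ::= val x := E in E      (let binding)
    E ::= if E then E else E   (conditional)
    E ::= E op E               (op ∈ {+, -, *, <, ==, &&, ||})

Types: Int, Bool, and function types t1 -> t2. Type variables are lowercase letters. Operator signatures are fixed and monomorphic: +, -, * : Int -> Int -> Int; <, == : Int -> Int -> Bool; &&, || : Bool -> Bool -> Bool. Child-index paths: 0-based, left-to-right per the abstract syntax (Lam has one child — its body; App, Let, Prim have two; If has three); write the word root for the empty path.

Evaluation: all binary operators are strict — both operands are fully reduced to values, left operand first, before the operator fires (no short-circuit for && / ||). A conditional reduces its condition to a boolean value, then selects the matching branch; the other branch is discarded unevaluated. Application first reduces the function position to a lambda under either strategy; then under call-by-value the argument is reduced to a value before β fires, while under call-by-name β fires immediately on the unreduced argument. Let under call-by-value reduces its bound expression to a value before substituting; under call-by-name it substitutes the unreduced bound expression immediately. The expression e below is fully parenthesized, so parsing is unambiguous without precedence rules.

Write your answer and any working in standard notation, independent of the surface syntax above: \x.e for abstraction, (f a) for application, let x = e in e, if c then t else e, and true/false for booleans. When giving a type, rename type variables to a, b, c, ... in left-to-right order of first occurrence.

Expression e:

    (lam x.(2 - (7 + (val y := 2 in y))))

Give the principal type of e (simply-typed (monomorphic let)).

Answer: a -> Int

Derivation:
  unify Int ~ Int
  unify Int ~ Int
let y : Int
y : Int
  unify Int ~ Int
  unify Int ~ Int
\x._ : a -> Int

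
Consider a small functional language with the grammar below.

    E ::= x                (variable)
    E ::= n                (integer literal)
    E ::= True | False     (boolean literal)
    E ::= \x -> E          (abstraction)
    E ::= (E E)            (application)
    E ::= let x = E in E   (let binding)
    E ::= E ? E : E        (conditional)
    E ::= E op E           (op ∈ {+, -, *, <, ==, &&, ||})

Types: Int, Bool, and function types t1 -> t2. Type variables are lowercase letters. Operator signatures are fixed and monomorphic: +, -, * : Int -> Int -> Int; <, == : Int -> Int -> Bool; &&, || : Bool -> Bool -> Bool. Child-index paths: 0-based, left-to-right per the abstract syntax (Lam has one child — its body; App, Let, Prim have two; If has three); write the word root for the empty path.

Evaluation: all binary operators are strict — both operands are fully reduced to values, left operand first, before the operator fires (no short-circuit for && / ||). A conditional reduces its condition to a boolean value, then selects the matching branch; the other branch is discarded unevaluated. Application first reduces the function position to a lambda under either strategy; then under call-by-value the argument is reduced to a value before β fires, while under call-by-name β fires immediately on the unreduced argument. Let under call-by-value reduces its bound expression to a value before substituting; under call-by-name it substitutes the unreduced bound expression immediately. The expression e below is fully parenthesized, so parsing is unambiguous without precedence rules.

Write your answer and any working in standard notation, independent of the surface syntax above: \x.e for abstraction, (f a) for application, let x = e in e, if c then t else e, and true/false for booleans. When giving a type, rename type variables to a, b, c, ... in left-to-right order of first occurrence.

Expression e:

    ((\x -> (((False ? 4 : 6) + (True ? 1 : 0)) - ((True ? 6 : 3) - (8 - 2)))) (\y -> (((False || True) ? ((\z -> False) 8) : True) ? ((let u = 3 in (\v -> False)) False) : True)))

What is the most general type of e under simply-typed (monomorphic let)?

Trace:
  unify Bool ~ Bool
  unify Int ~ Int
  unify Int ~ Int
  unify Bool ~ Bool
  unify Int ~ Int
  unify Int ~ Int
  unify Int ~ Int
  unify Bool ~ Bool
  unify Int ~ Int
  unify Int ~ Int
  unify Int ~ Int
  unify Int ~ Int
  unify Int ~ Int
  unify Int ~ Int
\x._ : a -> Int
  unify Bool ~ Bool
  unify Bool ~ Bool
  unify Bool ~ Bool
\z._ : c -> Bool
  unify c -> Bool ~ Int -> d
  unify c ~ Int
  unify Bool ~ d
_ _ : Bool
  unify Bool ~ Bool
  unify Bool ~ Bool
let u : Int
\v._ : e -> Bool
  unify e -> Bool ~ Bool -> f
  unify e ~ Bool
  unify Bool ~ f
_ _ : Bool
  unify Bool ~ Bool
\y._ : b -> Bool
  unify a -> Int ~ (b -> Bool) -> g
  unify a ~ b -> Bool
  unify Int ~ g
_ _ : Int

Answer: Int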